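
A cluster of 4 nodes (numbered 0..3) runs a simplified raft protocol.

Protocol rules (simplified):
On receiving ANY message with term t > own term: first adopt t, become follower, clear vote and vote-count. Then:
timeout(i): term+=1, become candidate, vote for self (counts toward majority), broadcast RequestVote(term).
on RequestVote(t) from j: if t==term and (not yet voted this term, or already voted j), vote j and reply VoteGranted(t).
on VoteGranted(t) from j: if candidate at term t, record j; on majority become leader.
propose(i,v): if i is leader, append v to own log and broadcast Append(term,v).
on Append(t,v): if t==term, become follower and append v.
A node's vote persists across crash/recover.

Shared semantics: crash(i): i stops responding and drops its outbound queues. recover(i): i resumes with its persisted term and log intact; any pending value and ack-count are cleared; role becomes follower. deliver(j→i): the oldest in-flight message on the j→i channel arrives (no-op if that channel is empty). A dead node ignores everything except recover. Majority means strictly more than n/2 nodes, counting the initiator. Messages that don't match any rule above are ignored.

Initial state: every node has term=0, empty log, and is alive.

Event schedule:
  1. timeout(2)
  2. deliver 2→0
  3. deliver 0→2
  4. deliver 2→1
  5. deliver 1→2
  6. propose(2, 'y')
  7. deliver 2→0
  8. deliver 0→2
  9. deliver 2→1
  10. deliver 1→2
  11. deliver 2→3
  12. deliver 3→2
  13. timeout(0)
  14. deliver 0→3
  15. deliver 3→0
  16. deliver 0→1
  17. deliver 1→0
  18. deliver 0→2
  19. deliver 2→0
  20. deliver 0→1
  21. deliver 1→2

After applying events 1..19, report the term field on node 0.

step 1 timeout(2): 2={cand,t=1,log=-}
step 2 deliver 2→0: 0={foll,t=1,log=-}
step 3 deliver 0→2: —
step 4 deliver 2→1: 1={foll,t=1,log=-}
step 5 deliver 1→2: 2={lead,t=1,log=-}
step 6 propose(2,'y'): 2={lead,t=1,log=y}
step 7 deliver 2→0: 0={foll,t=1,log=y}
step 8 deliver 0→2: —
step 9 deliver 2→1: 1={foll,t=1,log=y}
step 10 deliver 1→2: —
step 11 deliver 2→3: 3={foll,t=1,log=-}
step 12 deliver 3→2: —
step 13 timeout(0): 0={cand,t=2,log=y}
step 14 deliver 0→3: 3={foll,t=2,log=-}
step 15 deliver 3→0: —
step 16 deliver 0→1: 1={foll,t=2,log=y}
step 17 deliver 1→0: 0={lead,t=2,log=y}
step 18 deliver 0→2: 2={foll,t=2,log=y}
step 19 deliver 2→0: —

2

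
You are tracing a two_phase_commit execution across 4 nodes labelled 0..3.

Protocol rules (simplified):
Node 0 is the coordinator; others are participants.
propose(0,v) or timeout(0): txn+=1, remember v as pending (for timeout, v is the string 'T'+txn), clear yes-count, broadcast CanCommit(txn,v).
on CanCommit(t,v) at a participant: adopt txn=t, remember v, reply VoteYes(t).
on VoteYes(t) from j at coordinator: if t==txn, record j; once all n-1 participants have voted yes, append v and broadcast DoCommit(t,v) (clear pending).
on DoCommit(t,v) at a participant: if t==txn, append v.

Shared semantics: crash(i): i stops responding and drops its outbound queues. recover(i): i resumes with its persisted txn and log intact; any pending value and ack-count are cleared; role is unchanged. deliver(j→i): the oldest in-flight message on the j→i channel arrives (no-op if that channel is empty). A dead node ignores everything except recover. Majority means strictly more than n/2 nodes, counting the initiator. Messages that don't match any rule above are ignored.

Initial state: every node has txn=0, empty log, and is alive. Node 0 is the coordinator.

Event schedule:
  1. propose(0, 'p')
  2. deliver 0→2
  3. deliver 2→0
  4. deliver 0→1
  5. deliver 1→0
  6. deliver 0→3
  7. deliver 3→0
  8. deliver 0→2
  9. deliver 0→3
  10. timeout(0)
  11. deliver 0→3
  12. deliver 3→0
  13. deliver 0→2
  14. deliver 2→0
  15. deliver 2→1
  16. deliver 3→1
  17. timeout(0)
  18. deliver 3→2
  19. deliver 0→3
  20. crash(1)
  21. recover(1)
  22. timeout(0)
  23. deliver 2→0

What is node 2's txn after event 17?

2

e1 propose(0,'p'): 0[coor,t=1,-]
e2 deliver 0→2: 2[part,t=1,-]
e3 deliver 2→0: ·
e4 deliver 0→1: 1[part,t=1,-]
e5 deliver 1→0: ·
e6 deliver 0→3: 3[part,t=1,-]
e7 deliver 3→0: 0[coor,t=1,p]
e8 deliver 0→2: 2[part,t=1,p]
e9 deliver 0→3: 3[part,t=1,p]
e10 timeout(0): 0[coor,t=2,p]
e11 deliver 0→3: 3[part,t=2,p]
e12 deliver 3→0: ·
e13 deliver 0→2: 2[part,t=2,p]
e14 deliver 2→0: ·
e15 deliver 2→1: ·
e16 deliver 3→1: ·
e17 timeout(0): 0[coor,t=3,p]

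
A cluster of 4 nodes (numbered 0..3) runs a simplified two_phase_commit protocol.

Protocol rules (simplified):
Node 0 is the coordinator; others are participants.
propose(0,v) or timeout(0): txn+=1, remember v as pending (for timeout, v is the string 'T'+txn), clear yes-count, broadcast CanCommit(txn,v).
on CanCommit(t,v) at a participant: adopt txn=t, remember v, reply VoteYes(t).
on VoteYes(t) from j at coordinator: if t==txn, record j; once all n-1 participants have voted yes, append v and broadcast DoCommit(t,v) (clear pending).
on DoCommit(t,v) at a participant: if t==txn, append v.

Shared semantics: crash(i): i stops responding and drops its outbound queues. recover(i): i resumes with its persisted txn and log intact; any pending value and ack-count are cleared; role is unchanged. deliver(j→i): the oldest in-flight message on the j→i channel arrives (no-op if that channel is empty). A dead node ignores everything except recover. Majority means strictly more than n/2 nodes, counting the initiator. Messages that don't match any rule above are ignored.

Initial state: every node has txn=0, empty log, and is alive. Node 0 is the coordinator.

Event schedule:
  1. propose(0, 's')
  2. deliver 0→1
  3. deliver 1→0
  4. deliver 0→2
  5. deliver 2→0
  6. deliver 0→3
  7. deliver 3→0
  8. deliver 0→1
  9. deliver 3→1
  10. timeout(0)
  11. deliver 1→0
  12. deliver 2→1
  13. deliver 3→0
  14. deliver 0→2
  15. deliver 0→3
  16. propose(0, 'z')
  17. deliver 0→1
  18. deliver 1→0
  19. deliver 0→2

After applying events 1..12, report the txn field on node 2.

e1 propose(0,'s'): 0[coor,t=1,-]
e2 deliver 0→1: 1[part,t=1,-]
e3 deliver 1→0: ·
e4 deliver 0→2: 2[part,t=1,-]
e5 deliver 2→0: ·
e6 deliver 0→3: 3[part,t=1,-]
e7 deliver 3→0: 0[coor,t=1,s]
e8 deliver 0→1: 1[part,t=1,s]
e9 deliver 3→1: ·
e10 timeout(0): 0[coor,t=2,s]
e11 deliver 1→0: ·
e12 deliver 2→1: ·

1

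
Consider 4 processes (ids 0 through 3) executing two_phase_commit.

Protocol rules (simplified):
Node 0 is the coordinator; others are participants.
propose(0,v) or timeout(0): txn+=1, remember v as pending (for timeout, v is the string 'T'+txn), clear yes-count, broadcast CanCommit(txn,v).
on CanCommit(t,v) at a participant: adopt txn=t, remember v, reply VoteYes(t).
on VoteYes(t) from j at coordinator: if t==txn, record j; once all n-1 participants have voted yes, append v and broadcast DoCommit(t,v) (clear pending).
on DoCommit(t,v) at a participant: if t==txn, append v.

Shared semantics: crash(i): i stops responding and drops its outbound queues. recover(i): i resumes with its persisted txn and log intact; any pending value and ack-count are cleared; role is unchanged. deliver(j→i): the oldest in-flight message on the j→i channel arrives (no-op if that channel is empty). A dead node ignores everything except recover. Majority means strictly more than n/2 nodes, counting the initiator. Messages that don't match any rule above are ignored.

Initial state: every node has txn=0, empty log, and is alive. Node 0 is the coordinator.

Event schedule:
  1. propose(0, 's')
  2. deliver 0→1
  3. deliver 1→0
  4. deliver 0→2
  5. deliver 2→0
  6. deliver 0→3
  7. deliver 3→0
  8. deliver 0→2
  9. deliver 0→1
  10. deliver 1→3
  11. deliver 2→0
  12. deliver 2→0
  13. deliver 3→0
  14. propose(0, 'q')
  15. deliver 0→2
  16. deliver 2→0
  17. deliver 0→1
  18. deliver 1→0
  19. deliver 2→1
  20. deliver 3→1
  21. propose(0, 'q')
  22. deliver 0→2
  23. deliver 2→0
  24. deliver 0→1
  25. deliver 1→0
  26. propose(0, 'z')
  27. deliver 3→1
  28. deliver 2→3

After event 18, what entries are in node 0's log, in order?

1. propose(0,'s'):  <0:coor t1 ->
2. deliver 0→1:  <1:part t1 ->
3. deliver 1→0:  nop
4. deliver 0→2:  <2:part t1 ->
5. deliver 2→0:  nop
6. deliver 0→3:  <3:part t1 ->
7. deliver 3→0:  <0:coor t1 s>
8. deliver 0→2:  <2:part t1 s>
9. deliver 0→1:  <1:part t1 s>
10. deliver 1→3:  nop
11. deliver 2→0:  nop
12. deliver 2→0:  nop
13. deliver 3→0:  nop
14. propose(0,'q'):  <0:coor t2 s>
15. deliver 0→2:  <2:part t2 s>
16. deliver 2→0:  nop
17. deliver 0→1:  <1:part t2 s>
18. deliver 1→0:  nop

s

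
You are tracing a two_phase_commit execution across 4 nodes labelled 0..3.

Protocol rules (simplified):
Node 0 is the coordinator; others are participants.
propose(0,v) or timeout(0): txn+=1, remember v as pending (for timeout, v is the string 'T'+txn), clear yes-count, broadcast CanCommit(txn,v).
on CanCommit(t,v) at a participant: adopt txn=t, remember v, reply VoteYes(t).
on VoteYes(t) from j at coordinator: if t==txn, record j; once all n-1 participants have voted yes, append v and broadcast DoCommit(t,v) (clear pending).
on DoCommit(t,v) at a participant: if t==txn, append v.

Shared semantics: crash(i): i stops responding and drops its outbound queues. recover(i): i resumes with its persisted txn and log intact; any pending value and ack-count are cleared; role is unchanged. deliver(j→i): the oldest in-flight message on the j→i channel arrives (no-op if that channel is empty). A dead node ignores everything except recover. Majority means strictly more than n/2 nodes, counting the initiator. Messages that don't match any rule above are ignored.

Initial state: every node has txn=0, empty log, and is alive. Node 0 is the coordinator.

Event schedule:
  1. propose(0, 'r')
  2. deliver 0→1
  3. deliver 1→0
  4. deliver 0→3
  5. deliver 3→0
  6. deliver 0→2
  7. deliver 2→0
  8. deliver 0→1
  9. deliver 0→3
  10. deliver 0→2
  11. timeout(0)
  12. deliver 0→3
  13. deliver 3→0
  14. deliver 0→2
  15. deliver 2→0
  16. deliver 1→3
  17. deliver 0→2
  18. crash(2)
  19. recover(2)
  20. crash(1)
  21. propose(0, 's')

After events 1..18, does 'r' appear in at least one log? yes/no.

yes

step 1 propose(0,'r'): 0={coor,t=1,log=-}
step 2 deliver 0→1: 1={part,t=1,log=-}
step 3 deliver 1→0: —
step 4 deliver 0→3: 3={part,t=1,log=-}
step 5 deliver 3→0: —
step 6 deliver 0→2: 2={part,t=1,log=-}
step 7 deliver 2→0: 0={coor,t=1,log=r}
step 8 deliver 0→1: 1={part,t=1,log=r}
step 9 deliver 0→3: 3={part,t=1,log=r}
step 10 deliver 0→2: 2={part,t=1,log=r}
step 11 timeout(0): 0={coor,t=2,log=r}
step 12 deliver 0→3: 3={part,t=2,log=r}
step 13 deliver 3→0: —
step 14 deliver 0→2: 2={part,t=2,log=r}
step 15 deliver 2→0: —
step 16 deliver 1→3: —
step 17 deliver 0→2: —
step 18 crash(2): 2={✗part,t=2,log=r}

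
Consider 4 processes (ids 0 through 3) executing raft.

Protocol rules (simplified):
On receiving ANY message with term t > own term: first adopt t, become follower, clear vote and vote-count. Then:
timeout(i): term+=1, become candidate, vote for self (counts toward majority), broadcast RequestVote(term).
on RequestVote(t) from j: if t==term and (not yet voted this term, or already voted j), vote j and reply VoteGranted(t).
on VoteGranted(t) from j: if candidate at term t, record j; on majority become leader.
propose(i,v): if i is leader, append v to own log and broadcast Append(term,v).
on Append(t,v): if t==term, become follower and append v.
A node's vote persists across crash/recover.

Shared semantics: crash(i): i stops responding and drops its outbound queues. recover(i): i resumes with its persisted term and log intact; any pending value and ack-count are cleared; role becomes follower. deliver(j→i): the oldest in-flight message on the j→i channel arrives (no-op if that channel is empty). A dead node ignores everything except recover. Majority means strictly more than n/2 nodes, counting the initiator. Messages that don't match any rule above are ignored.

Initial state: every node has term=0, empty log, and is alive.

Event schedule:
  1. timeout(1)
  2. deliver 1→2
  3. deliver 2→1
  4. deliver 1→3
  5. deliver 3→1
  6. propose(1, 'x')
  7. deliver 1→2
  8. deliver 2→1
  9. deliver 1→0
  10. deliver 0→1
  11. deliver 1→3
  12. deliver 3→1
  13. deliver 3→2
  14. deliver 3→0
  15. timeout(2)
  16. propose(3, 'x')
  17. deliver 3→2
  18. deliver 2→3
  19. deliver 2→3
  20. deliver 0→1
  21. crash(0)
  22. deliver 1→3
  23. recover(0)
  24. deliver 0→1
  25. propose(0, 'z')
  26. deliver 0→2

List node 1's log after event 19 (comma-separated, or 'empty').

step 1 timeout(1): 1={cand,t=1,log=-}
step 2 deliver 1→2: 2={foll,t=1,log=-}
step 3 deliver 2→1: —
step 4 deliver 1→3: 3={foll,t=1,log=-}
step 5 deliver 3→1: 1={lead,t=1,log=-}
step 6 propose(1,'x'): 1={lead,t=1,log=x}
step 7 deliver 1→2: 2={foll,t=1,log=x}
step 8 deliver 2→1: —
step 9 deliver 1→0: 0={foll,t=1,log=-}
step 10 deliver 0→1: —
step 11 deliver 1→3: 3={foll,t=1,log=x}
step 12 deliver 3→1: —
step 13 deliver 3→2: —
step 14 deliver 3→0: —
step 15 timeout(2): 2={cand,t=2,log=x}
step 16 propose(3,'x'): —
step 17 deliver 3→2: —
step 18 deliver 2→3: 3={foll,t=2,log=x}
step 19 deliver 2→3: —

x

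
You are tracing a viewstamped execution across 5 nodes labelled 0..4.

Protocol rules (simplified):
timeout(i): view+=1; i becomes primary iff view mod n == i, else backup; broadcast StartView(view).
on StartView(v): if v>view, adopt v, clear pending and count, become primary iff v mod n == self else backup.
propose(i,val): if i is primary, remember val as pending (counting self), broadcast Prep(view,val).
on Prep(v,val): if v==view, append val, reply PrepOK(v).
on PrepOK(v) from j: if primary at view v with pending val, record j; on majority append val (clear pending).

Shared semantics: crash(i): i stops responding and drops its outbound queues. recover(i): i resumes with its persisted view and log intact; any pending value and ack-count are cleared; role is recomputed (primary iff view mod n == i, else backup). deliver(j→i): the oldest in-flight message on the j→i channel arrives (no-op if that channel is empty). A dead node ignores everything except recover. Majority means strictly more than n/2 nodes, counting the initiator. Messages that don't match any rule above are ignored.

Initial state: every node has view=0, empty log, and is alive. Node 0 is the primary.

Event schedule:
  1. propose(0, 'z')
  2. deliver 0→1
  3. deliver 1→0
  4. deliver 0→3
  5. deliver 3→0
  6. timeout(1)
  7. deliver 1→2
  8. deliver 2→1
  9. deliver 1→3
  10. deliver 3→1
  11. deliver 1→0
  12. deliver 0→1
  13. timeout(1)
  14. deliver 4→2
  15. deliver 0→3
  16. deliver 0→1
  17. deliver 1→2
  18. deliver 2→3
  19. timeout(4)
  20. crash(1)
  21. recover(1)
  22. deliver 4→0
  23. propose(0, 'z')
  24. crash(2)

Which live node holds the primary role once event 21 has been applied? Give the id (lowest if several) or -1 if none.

step 1 propose(0,'z'): —
step 2 deliver 0→1: 1={back,v=0,log=z}
step 3 deliver 1→0: —
step 4 deliver 0→3: 3={back,v=0,log=z}
step 5 deliver 3→0: 0={prim,v=0,log=z}
step 6 timeout(1): 1={prim,v=1,log=z}
step 7 deliver 1→2: 2={back,v=1,log=-}
step 8 deliver 2→1: —
step 9 deliver 1→3: 3={back,v=1,log=z}
step 10 deliver 3→1: —
step 11 deliver 1→0: 0={back,v=1,log=z}
step 12 deliver 0→1: —
step 13 timeout(1): 1={back,v=2,log=z}
step 14 deliver 4→2: —
step 15 deliver 0→3: —
step 16 deliver 0→1: —
step 17 deliver 1→2: 2={prim,v=2,log=-}
step 18 deliver 2→3: —
step 19 timeout(4): 4={back,v=1,log=-}
step 20 crash(1): 1={✗back,v=2,log=z}
step 21 recover(1): 1={back,v=2,log=z}

2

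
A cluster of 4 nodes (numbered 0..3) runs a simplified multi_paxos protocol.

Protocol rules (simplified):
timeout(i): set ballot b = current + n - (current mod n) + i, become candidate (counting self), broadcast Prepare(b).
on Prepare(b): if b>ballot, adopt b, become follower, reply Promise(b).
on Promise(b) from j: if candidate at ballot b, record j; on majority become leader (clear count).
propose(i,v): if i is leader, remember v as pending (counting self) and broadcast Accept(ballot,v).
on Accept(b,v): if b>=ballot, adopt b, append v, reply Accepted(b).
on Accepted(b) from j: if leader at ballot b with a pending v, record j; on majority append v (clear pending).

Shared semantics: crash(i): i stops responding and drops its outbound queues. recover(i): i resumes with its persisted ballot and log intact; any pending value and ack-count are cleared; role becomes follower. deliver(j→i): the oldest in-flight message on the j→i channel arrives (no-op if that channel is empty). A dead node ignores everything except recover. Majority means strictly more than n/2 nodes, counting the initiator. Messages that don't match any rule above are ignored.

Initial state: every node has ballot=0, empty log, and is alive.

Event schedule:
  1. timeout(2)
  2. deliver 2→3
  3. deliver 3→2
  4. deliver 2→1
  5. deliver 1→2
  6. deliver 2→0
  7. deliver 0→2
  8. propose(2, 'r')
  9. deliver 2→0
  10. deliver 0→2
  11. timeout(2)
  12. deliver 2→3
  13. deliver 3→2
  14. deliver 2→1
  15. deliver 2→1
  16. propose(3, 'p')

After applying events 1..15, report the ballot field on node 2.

10

e1 timeout(2): 2[cand,b=6,-]
e2 deliver 2→3: 3[foll,b=6,-]
e3 deliver 3→2: ·
e4 deliver 2→1: 1[foll,b=6,-]
e5 deliver 1→2: 2[lead,b=6,-]
e6 deliver 2→0: 0[foll,b=6,-]
e7 deliver 0→2: ·
e8 propose(2,'r'): ·
e9 deliver 2→0: 0[foll,b=6,r]
e10 deliver 0→2: ·
e11 timeout(2): 2[cand,b=10,-]
e12 deliver 2→3: 3[foll,b=6,r]
e13 deliver 3→2: ·
e14 deliver 2→1: 1[foll,b=6,r]
e15 deliver 2→1: 1[foll,b=10,r]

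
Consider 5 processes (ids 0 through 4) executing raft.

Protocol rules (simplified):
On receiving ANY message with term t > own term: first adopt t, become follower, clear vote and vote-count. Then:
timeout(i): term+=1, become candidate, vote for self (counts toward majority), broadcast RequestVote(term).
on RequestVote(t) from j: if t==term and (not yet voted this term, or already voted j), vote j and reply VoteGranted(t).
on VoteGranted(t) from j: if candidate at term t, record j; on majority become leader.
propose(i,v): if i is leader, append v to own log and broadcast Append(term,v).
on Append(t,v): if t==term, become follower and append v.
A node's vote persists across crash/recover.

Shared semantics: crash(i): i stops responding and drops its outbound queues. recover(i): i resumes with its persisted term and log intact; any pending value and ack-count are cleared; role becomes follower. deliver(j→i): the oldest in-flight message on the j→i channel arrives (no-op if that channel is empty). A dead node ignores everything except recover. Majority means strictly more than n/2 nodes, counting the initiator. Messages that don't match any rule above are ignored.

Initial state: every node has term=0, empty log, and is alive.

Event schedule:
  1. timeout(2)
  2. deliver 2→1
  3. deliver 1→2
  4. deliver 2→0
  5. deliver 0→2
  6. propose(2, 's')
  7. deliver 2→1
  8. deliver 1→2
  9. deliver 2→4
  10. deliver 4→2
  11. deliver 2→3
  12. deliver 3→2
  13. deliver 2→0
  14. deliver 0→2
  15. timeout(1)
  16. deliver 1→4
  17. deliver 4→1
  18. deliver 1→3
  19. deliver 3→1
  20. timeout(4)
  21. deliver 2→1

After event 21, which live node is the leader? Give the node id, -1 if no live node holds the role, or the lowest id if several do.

1

e1 timeout(2): 2[cand,t=1,-]
e2 deliver 2→1: 1[foll,t=1,-]
e3 deliver 1→2: ·
e4 deliver 2→0: 0[foll,t=1,-]
e5 deliver 0→2: 2[lead,t=1,-]
e6 propose(2,'s'): 2[lead,t=1,s]
e7 deliver 2→1: 1[foll,t=1,s]
e8 deliver 1→2: ·
e9 deliver 2→4: 4[foll,t=1,-]
e10 deliver 4→2: ·
e11 deliver 2→3: 3[foll,t=1,-]
e12 deliver 3→2: ·
e13 deliver 2→0: 0[foll,t=1,s]
e14 deliver 0→2: ·
e15 timeout(1): 1[cand,t=2,s]
e16 deliver 1→4: 4[foll,t=2,-]
e17 deliver 4→1: ·
e18 deliver 1→3: 3[foll,t=2,-]
e19 deliver 3→1: 1[lead,t=2,s]
e20 timeout(4): 4[cand,t=3,-]
e21 deliver 2→1: ·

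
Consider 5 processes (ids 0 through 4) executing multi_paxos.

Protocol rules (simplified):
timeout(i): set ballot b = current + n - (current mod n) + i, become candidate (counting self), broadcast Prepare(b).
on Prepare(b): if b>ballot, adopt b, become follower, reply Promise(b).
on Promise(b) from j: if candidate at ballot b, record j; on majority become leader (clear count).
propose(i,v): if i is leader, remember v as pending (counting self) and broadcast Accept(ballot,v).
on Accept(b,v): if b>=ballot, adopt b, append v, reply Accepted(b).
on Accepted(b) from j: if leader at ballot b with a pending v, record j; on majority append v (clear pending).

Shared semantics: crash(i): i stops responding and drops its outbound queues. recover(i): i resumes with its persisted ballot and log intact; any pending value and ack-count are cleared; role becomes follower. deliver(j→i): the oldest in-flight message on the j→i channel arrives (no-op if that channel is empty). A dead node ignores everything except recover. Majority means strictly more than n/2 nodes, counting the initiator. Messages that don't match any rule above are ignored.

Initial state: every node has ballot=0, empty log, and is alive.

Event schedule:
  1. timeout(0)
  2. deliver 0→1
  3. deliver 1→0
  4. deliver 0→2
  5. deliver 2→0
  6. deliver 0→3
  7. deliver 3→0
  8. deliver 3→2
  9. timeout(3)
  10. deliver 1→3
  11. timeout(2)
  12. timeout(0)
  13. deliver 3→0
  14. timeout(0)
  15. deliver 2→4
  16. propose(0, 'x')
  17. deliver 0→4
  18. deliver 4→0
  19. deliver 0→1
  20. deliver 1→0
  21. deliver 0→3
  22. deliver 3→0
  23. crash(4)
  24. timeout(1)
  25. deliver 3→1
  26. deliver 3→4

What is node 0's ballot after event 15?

[1] timeout(0) → N0(cand b5 [-])
[2] deliver 0→1 → N1(foll b5 [-])
[3] deliver 1→0 → ∅
[4] deliver 0→2 → N2(foll b5 [-])
[5] deliver 2→0 → N0(lead b5 [-])
[6] deliver 0→3 → N3(foll b5 [-])
[7] deliver 3→0 → ∅
[8] deliver 3→2 → ∅
[9] timeout(3) → N3(cand b13 [-])
[10] deliver 1→3 → ∅
[11] timeout(2) → N2(cand b12 [-])
[12] timeout(0) → N0(cand b10 [-])
[13] deliver 3→0 → N0(foll b13 [-])
[14] timeout(0) → N0(cand b15 [-])
[15] deliver 2→4 → N4(foll b12 [-])

15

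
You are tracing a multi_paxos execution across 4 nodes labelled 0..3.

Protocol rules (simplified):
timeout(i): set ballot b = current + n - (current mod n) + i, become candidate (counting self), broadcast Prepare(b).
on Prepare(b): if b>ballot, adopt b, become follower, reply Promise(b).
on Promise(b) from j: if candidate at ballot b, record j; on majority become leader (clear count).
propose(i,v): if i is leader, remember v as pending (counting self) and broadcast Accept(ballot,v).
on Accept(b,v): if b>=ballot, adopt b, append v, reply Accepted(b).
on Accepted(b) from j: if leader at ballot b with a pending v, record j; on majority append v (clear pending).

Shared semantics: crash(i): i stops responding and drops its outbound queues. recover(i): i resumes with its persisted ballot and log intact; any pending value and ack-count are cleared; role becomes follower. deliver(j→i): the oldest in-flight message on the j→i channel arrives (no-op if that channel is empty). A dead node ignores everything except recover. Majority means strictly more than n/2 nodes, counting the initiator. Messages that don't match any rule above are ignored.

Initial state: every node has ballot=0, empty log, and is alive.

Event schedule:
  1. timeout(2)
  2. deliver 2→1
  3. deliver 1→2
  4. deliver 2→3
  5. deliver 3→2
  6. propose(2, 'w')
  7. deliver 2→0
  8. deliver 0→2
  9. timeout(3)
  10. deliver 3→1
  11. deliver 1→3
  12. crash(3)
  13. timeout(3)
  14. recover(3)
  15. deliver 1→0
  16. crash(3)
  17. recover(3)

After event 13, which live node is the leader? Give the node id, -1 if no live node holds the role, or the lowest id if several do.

2

[1] timeout(2) → N2(cand b6 [-])
[2] deliver 2→1 → N1(foll b6 [-])
[3] deliver 1→2 → ∅
[4] deliver 2→3 → N3(foll b6 [-])
[5] deliver 3→2 → N2(lead b6 [-])
[6] propose(2,'w') → ∅
[7] deliver 2→0 → N0(foll b6 [-])
[8] deliver 0→2 → ∅
[9] timeout(3) → N3(cand b11 [-])
[10] deliver 3→1 → N1(foll b11 [-])
[11] deliver 1→3 → ∅
[12] crash(3) → N3(✗cand b11 [-])
[13] timeout(3) → ∅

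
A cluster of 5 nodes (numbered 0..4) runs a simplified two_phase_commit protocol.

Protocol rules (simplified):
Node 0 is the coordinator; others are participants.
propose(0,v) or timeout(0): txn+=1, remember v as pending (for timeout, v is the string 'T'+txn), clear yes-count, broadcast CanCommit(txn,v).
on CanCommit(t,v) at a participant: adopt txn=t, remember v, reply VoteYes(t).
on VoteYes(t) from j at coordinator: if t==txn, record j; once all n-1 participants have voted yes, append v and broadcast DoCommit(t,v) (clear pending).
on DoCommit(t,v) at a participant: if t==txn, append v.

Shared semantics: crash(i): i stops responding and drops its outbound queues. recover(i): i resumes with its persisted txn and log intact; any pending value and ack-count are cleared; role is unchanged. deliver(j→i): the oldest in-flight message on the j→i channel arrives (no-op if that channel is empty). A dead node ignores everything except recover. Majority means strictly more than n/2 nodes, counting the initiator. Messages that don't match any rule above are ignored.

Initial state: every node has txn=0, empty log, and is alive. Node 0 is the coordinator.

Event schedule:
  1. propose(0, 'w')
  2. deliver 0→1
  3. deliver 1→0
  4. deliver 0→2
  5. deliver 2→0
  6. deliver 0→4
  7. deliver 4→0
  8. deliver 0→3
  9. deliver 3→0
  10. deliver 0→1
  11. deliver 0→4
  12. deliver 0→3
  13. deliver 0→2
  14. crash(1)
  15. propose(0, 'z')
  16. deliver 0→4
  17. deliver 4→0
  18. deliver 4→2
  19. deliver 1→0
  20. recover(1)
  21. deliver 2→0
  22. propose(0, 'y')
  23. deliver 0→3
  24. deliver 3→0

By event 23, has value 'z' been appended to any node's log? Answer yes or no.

[1] propose(0,'w') → N0(coor t1 [-])
[2] deliver 0→1 → N1(part t1 [-])
[3] deliver 1→0 → ∅
[4] deliver 0→2 → N2(part t1 [-])
[5] deliver 2→0 → ∅
[6] deliver 0→4 → N4(part t1 [-])
[7] deliver 4→0 → ∅
[8] deliver 0→3 → N3(part t1 [-])
[9] deliver 3→0 → N0(coor t1 [w])
[10] deliver 0→1 → N1(part t1 [w])
[11] deliver 0→4 → N4(part t1 [w])
[12] deliver 0→3 → N3(part t1 [w])
[13] deliver 0→2 → N2(part t1 [w])
[14] crash(1) → N1(✗part t1 [w])
[15] propose(0,'z') → N0(coor t2 [w])
[16] deliver 0→4 → N4(part t2 [w])
[17] deliver 4→0 → ∅
[18] deliver 4→2 → ∅
[19] deliver 1→0 → ∅
[20] recover(1) → N1(part t1 [w])
[21] deliver 2→0 → ∅
[22] propose(0,'y') → N0(coor t3 [w])
[23] deliver 0→3 → N3(part t2 [w])

no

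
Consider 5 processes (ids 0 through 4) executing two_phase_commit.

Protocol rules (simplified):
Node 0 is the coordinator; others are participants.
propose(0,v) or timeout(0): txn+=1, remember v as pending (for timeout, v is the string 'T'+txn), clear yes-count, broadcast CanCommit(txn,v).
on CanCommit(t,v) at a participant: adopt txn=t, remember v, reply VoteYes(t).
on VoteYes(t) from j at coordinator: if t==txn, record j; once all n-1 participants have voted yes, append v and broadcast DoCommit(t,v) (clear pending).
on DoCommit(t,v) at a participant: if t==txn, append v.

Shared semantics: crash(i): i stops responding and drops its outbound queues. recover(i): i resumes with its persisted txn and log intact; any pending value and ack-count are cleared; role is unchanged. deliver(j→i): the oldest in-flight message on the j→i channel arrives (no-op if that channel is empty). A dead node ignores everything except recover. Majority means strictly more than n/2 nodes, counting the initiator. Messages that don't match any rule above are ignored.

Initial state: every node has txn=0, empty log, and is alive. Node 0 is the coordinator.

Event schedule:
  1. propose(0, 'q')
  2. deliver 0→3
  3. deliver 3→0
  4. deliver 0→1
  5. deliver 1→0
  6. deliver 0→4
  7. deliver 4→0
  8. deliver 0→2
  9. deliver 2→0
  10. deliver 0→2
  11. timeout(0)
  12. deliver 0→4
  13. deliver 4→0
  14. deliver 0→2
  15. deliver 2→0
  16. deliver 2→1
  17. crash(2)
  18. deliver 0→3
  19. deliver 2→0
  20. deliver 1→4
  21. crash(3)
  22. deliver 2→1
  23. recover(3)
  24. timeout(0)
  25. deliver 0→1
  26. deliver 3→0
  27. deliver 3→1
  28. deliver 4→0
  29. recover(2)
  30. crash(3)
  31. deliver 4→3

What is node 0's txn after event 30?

after 1 — propose(0,'q'): n0:coor/t1/[-]
after 2 — deliver 0→3: n3:part/t1/[-]
after 3 — deliver 3→0: ·
after 4 — deliver 0→1: n1:part/t1/[-]
after 5 — deliver 1→0: ·
after 6 — deliver 0→4: n4:part/t1/[-]
after 7 — deliver 4→0: ·
after 8 — deliver 0→2: n2:part/t1/[-]
after 9 — deliver 2→0: n0:coor/t1/[q]
after 10 — deliver 0→2: n2:part/t1/[q]
after 11 — timeout(0): n0:coor/t2/[q]
after 12 — deliver 0→4: n4:part/t1/[q]
after 13 — deliver 4→0: ·
after 14 — deliver 0→2: n2:part/t2/[q]
after 15 — deliver 2→0: ·
after 16 — deliver 2→1: ·
after 17 — crash(2): n2:✗part/t2/[q]
after 18 — deliver 0→3: n3:part/t1/[q]
after 19 — deliver 2→0: ·
after 20 — deliver 1→4: ·
after 21 — crash(3): n3:✗part/t1/[q]
after 22 — deliver 2→1: ·
after 23 — recover(3): n3:part/t1/[q]
after 24 — timeout(0): n0:coor/t3/[q]
after 25 — deliver 0→1: n1:part/t1/[q]
after 26 — deliver 3→0: ·
after 27 — deliver 3→1: ·
after 28 — deliver 4→0: ·
after 29 — recover(2): n2:part/t2/[q]
after 30 — crash(3): n3:✗part/t1/[q]

3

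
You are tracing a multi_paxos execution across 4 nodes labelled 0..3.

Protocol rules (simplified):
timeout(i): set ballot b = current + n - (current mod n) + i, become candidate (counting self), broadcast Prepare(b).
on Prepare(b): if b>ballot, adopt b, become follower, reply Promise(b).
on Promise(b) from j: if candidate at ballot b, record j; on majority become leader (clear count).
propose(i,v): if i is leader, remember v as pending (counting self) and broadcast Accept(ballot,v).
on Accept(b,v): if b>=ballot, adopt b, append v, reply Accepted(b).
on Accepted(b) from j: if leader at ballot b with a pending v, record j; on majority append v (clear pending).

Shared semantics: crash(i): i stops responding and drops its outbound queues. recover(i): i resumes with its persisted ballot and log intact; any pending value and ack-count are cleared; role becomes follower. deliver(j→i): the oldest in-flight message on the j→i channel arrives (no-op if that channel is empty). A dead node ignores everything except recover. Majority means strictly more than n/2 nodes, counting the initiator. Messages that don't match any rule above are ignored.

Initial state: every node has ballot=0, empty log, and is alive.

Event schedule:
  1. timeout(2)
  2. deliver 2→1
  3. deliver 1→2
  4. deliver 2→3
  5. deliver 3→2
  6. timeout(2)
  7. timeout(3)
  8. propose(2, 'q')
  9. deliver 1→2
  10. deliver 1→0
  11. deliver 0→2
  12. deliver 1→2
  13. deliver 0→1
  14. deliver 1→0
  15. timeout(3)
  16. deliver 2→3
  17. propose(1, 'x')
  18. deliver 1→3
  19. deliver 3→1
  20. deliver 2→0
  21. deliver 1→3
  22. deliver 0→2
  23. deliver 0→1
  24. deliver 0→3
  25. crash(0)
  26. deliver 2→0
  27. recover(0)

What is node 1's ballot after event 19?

step 1 timeout(2): 2={cand,b=6,log=-}
step 2 deliver 2→1: 1={foll,b=6,log=-}
step 3 deliver 1→2: —
step 4 deliver 2→3: 3={foll,b=6,log=-}
step 5 deliver 3→2: 2={lead,b=6,log=-}
step 6 timeout(2): 2={cand,b=10,log=-}
step 7 timeout(3): 3={cand,b=11,log=-}
step 8 propose(2,'q'): —
step 9 deliver 1→2: —
step 10 deliver 1→0: —
step 11 deliver 0→2: —
step 12 deliver 1→2: —
step 13 deliver 0→1: —
step 14 deliver 1→0: —
step 15 timeout(3): 3={cand,b=15,log=-}
step 16 deliver 2→3: —
step 17 propose(1,'x'): —
step 18 deliver 1→3: —
step 19 deliver 3→1: 1={foll,b=11,log=-}

11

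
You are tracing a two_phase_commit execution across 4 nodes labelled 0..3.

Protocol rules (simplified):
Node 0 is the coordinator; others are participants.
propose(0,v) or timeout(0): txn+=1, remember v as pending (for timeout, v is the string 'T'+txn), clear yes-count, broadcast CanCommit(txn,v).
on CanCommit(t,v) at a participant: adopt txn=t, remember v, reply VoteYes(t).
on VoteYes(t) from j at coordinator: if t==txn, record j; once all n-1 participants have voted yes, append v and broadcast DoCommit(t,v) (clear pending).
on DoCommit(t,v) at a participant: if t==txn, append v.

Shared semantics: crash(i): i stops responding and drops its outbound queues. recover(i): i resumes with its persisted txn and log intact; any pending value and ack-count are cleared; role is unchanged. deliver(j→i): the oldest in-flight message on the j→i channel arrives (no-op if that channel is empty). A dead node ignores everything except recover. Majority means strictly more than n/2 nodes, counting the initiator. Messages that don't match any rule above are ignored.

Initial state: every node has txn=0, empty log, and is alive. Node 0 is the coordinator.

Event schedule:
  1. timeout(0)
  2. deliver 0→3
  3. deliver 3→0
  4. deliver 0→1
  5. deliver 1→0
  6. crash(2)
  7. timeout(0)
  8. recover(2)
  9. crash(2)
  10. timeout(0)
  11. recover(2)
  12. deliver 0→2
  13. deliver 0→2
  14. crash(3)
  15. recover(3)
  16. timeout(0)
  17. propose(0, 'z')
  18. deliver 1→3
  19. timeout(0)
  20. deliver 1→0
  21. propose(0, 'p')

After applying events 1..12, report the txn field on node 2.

1

[1] timeout(0) → N0(coor t1 [-])
[2] deliver 0→3 → N3(part t1 [-])
[3] deliver 3→0 → ∅
[4] deliver 0→1 → N1(part t1 [-])
[5] deliver 1→0 → ∅
[6] crash(2) → N2(✗part t0 [-])
[7] timeout(0) → N0(coor t2 [-])
[8] recover(2) → N2(part t0 [-])
[9] crash(2) → N2(✗part t0 [-])
[10] timeout(0) → N0(coor t3 [-])
[11] recover(2) → N2(part t0 [-])
[12] deliver 0→2 → N2(part t1 [-])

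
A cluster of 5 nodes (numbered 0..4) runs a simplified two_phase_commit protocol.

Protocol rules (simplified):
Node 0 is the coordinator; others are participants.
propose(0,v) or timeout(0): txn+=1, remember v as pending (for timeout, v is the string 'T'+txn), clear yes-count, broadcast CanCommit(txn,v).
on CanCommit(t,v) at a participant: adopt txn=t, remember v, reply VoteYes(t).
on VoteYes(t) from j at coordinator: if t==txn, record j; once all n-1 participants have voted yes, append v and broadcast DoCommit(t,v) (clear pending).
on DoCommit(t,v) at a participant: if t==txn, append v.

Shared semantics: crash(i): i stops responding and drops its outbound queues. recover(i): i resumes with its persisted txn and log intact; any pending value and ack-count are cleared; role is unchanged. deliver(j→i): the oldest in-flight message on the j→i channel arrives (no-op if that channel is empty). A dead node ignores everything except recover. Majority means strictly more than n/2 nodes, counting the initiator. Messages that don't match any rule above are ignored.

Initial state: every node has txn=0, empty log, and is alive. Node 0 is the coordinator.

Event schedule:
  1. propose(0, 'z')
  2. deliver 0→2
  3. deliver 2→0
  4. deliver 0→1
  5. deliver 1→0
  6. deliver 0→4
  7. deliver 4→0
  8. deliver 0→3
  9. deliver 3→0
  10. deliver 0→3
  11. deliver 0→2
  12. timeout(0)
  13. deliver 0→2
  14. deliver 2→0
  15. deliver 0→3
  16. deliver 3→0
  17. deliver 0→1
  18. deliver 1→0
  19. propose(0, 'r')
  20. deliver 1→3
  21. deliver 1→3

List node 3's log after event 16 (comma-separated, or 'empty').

step 1 propose(0,'z'): 0={coor,t=1,log=-}
step 2 deliver 0→2: 2={part,t=1,log=-}
step 3 deliver 2→0: —
step 4 deliver 0→1: 1={part,t=1,log=-}
step 5 deliver 1→0: —
step 6 deliver 0→4: 4={part,t=1,log=-}
step 7 deliver 4→0: —
step 8 deliver 0→3: 3={part,t=1,log=-}
step 9 deliver 3→0: 0={coor,t=1,log=z}
step 10 deliver 0→3: 3={part,t=1,log=z}
step 11 deliver 0→2: 2={part,t=1,log=z}
step 12 timeout(0): 0={coor,t=2,log=z}
step 13 deliver 0→2: 2={part,t=2,log=z}
step 14 deliver 2→0: —
step 15 deliver 0→3: 3={part,t=2,log=z}
step 16 deliver 3→0: —

z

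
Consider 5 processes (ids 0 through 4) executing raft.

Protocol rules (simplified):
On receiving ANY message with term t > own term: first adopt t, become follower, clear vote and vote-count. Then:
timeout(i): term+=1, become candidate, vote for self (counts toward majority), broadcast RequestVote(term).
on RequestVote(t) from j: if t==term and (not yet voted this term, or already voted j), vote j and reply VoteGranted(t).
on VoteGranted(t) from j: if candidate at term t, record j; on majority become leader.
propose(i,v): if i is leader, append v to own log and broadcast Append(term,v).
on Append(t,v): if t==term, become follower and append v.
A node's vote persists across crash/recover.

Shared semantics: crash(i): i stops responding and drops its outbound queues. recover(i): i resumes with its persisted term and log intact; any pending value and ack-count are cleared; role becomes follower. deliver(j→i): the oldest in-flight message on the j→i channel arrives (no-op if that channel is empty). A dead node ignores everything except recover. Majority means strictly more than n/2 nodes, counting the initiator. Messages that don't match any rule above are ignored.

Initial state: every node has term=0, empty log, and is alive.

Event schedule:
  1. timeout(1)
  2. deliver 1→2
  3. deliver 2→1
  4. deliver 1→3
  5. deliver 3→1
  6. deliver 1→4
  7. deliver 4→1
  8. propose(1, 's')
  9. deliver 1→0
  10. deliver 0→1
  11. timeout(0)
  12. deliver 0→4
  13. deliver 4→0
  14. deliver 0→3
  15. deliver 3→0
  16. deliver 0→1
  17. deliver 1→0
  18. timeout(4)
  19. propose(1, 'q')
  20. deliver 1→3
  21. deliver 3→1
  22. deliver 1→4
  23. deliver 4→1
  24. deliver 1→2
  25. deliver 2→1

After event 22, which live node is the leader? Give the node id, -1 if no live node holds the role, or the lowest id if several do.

[1] timeout(1) → N1(cand t1 [-])
[2] deliver 1→2 → N2(foll t1 [-])
[3] deliver 2→1 → ∅
[4] deliver 1→3 → N3(foll t1 [-])
[5] deliver 3→1 → N1(lead t1 [-])
[6] deliver 1→4 → N4(foll t1 [-])
[7] deliver 4→1 → ∅
[8] propose(1,'s') → N1(lead t1 [s])
[9] deliver 1→0 → N0(foll t1 [-])
[10] deliver 0→1 → ∅
[11] timeout(0) → N0(cand t2 [-])
[12] deliver 0→4 → N4(foll t2 [-])
[13] deliver 4→0 → ∅
[14] deliver 0→3 → N3(foll t2 [-])
[15] deliver 3→0 → N0(lead t2 [-])
[16] deliver 0→1 → N1(foll t2 [s])
[17] deliver 1→0 → ∅
[18] timeout(4) → N4(cand t3 [-])
[19] propose(1,'q') → ∅
[20] deliver 1→3 → ∅
[21] deliver 3→1 → ∅
[22] deliver 1→4 → ∅

0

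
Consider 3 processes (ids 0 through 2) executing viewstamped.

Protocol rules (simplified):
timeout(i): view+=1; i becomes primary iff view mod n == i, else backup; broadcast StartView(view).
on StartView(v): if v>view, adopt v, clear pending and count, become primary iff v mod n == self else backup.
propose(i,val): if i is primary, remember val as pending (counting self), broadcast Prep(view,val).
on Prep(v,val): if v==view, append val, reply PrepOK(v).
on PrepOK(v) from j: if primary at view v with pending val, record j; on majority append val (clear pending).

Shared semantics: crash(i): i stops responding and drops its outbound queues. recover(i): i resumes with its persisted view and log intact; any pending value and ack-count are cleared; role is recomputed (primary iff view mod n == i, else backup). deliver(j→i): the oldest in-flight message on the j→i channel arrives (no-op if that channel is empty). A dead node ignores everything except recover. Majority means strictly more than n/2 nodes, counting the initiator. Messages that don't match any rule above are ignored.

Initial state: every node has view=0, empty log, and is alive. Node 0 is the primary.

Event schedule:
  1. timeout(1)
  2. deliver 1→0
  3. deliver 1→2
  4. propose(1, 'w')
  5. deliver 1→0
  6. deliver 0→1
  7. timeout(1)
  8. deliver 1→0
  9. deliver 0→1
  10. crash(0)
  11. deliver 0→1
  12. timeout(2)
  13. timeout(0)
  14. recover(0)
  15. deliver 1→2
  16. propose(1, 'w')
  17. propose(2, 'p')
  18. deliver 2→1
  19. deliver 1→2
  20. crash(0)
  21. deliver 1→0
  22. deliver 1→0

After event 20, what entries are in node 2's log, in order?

empty

1. timeout(1):  <1:prim v1 ->
2. deliver 1→0:  <0:back v1 ->
3. deliver 1→2:  <2:back v1 ->
4. propose(1,'w'):  nop
5. deliver 1→0:  <0:back v1 w>
6. deliver 0→1:  <1:prim v1 w>
7. timeout(1):  <1:back v2 w>
8. deliver 1→0:  <0:back v2 w>
9. deliver 0→1:  nop
10. crash(0):  <0:✗back v2 w>
11. deliver 0→1:  nop
12. timeout(2):  <2:prim v2 ->
13. timeout(0):  nop
14. recover(0):  <0:back v2 w>
15. deliver 1→2:  nop
16. propose(1,'w'):  nop
17. propose(2,'p'):  nop
18. deliver 2→1:  nop
19. deliver 1→2:  nop
20. crash(0):  <0:✗back v2 w>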